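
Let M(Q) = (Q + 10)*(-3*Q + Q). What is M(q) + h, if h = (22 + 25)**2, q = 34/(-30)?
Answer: 501547/225 ≈ 2229.1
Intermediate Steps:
q = -17/15 (q = 34*(-1/30) = -17/15 ≈ -1.1333)
M(Q) = -2*Q*(10 + Q) (M(Q) = (10 + Q)*(-2*Q) = -2*Q*(10 + Q))
h = 2209 (h = 47**2 = 2209)
M(q) + h = -2*(-17/15)*(10 - 17/15) + 2209 = -2*(-17/15)*133/15 + 2209 = 4522/225 + 2209 = 501547/225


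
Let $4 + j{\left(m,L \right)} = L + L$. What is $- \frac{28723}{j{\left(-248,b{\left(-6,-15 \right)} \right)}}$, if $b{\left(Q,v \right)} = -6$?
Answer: $\frac{28723}{16} \approx 1795.2$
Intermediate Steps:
$j{\left(m,L \right)} = -4 + 2 L$ ($j{\left(m,L \right)} = -4 + \left(L + L\right) = -4 + 2 L$)
$- \frac{28723}{j{\left(-248,b{\left(-6,-15 \right)} \right)}} = - \frac{28723}{-4 + 2 \left(-6\right)} = - \frac{28723}{-4 - 12} = - \frac{28723}{-16} = \left(-28723\right) \left(- \frac{1}{16}\right) = \frac{28723}{16}$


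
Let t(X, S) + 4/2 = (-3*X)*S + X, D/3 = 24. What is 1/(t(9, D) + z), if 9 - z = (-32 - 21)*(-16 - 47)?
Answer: -1/5267 ≈ -0.00018986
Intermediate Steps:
D = 72 (D = 3*24 = 72)
z = -3330 (z = 9 - (-32 - 21)*(-16 - 47) = 9 - (-53)*(-63) = 9 - 1*3339 = 9 - 3339 = -3330)
t(X, S) = -2 + X - 3*S*X (t(X, S) = -2 + ((-3*X)*S + X) = -2 + (-3*S*X + X) = -2 + (X - 3*S*X) = -2 + X - 3*S*X)
1/(t(9, D) + z) = 1/((-2 + 9 - 3*72*9) - 3330) = 1/((-2 + 9 - 1944) - 3330) = 1/(-1937 - 3330) = 1/(-5267) = -1/5267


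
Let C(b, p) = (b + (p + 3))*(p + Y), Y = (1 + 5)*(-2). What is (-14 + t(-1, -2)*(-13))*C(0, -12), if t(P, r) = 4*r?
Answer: 19440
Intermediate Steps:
Y = -12 (Y = 6*(-2) = -12)
C(b, p) = (-12 + p)*(3 + b + p) (C(b, p) = (b + (p + 3))*(p - 12) = (b + (3 + p))*(-12 + p) = (3 + b + p)*(-12 + p) = (-12 + p)*(3 + b + p))
(-14 + t(-1, -2)*(-13))*C(0, -12) = (-14 + (4*(-2))*(-13))*(-36 + (-12)² - 12*0 - 9*(-12) + 0*(-12)) = (-14 - 8*(-13))*(-36 + 144 + 0 + 108 + 0) = (-14 + 104)*216 = 90*216 = 19440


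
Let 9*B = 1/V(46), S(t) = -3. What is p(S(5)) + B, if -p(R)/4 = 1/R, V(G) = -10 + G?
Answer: 433/324 ≈ 1.3364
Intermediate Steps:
p(R) = -4/R
B = 1/324 (B = 1/(9*(-10 + 46)) = (⅑)/36 = (⅑)*(1/36) = 1/324 ≈ 0.0030864)
p(S(5)) + B = -4/(-3) + 1/324 = -4*(-⅓) + 1/324 = 4/3 + 1/324 = 433/324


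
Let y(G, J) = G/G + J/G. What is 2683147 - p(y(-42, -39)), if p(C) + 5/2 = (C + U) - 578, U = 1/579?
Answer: 10877139734/4053 ≈ 2.6837e+6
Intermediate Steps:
U = 1/579 ≈ 0.0017271
y(G, J) = 1 + J/G
p(C) = -672217/1158 + C (p(C) = -5/2 + ((C + 1/579) - 578) = -5/2 + ((1/579 + C) - 578) = -5/2 + (-334661/579 + C) = -672217/1158 + C)
2683147 - p(y(-42, -39)) = 2683147 - (-672217/1158 + (-42 - 39)/(-42)) = 2683147 - (-672217/1158 - 1/42*(-81)) = 2683147 - (-672217/1158 + 27/14) = 2683147 - 1*(-2344943/4053) = 2683147 + 2344943/4053 = 10877139734/4053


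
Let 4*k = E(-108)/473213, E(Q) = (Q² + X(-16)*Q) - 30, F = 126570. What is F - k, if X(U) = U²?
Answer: 119789146827/946426 ≈ 1.2657e+5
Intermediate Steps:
E(Q) = -30 + Q² + 256*Q (E(Q) = (Q² + (-16)²*Q) - 30 = (Q² + 256*Q) - 30 = -30 + Q² + 256*Q)
k = -8007/946426 (k = ((-30 + (-108)² + 256*(-108))/473213)/4 = ((-30 + 11664 - 27648)*(1/473213))/4 = (-16014*1/473213)/4 = (¼)*(-16014/473213) = -8007/946426 ≈ -0.0084603)
F - k = 126570 - 1*(-8007/946426) = 126570 + 8007/946426 = 119789146827/946426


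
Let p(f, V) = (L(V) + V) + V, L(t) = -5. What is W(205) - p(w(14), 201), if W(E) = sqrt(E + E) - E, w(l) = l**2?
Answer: -602 + sqrt(410) ≈ -581.75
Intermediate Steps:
W(E) = -E + sqrt(2)*sqrt(E) (W(E) = sqrt(2*E) - E = sqrt(2)*sqrt(E) - E = -E + sqrt(2)*sqrt(E))
p(f, V) = -5 + 2*V (p(f, V) = (-5 + V) + V = -5 + 2*V)
W(205) - p(w(14), 201) = (-1*205 + sqrt(2)*sqrt(205)) - (-5 + 2*201) = (-205 + sqrt(410)) - (-5 + 402) = (-205 + sqrt(410)) - 1*397 = (-205 + sqrt(410)) - 397 = -602 + sqrt(410)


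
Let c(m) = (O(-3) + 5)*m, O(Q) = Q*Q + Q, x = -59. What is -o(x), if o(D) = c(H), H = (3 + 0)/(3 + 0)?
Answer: -11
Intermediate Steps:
O(Q) = Q + Q² (O(Q) = Q² + Q = Q + Q²)
H = 1 (H = 3/3 = 3*(⅓) = 1)
c(m) = 11*m (c(m) = (-3*(1 - 3) + 5)*m = (-3*(-2) + 5)*m = (6 + 5)*m = 11*m)
o(D) = 11 (o(D) = 11*1 = 11)
-o(x) = -1*11 = -11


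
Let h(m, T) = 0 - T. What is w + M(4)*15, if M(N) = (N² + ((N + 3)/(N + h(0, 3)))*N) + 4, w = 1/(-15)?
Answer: 10799/15 ≈ 719.93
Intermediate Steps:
h(m, T) = -T
w = -1/15 ≈ -0.066667
M(N) = 4 + N² + N*(3 + N)/(-3 + N) (M(N) = (N² + ((N + 3)/(N - 1*3))*N) + 4 = (N² + ((3 + N)/(N - 3))*N) + 4 = (N² + ((3 + N)/(-3 + N))*N) + 4 = (N² + N*(3 + N)/(-3 + N)) + 4 = 4 + N² + N*(3 + N)/(-3 + N))
w + M(4)*15 = -1/15 + ((-12 + 4³ - 2*4² + 7*4)/(-3 + 4))*15 = -1/15 + ((-12 + 64 - 2*16 + 28)/1)*15 = -1/15 + (1*(-12 + 64 - 32 + 28))*15 = -1/15 + (1*48)*15 = -1/15 + 48*15 = -1/15 + 720 = 10799/15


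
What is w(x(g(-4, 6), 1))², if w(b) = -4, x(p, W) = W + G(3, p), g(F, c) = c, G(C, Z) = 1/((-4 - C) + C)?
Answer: 16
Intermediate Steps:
G(C, Z) = -¼ (G(C, Z) = 1/(-4) = -¼)
x(p, W) = -¼ + W (x(p, W) = W - ¼ = -¼ + W)
w(x(g(-4, 6), 1))² = (-4)² = 16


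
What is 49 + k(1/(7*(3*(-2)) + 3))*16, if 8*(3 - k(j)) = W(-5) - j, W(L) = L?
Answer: 4171/39 ≈ 106.95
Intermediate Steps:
k(j) = 29/8 + j/8 (k(j) = 3 - (-5 - j)/8 = 3 + (5/8 + j/8) = 29/8 + j/8)
49 + k(1/(7*(3*(-2)) + 3))*16 = 49 + (29/8 + 1/(8*(7*(3*(-2)) + 3)))*16 = 49 + (29/8 + 1/(8*(7*(-6) + 3)))*16 = 49 + (29/8 + 1/(8*(-42 + 3)))*16 = 49 + (29/8 + (1/8)/(-39))*16 = 49 + (29/8 + (1/8)*(-1/39))*16 = 49 + (29/8 - 1/312)*16 = 49 + (565/156)*16 = 49 + 2260/39 = 4171/39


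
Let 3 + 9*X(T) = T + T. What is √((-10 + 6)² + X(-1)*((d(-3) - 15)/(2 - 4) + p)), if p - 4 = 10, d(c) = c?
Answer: √29/3 ≈ 1.7951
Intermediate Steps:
X(T) = -⅓ + 2*T/9 (X(T) = -⅓ + (T + T)/9 = -⅓ + (2*T)/9 = -⅓ + 2*T/9)
p = 14 (p = 4 + 10 = 14)
√((-10 + 6)² + X(-1)*((d(-3) - 15)/(2 - 4) + p)) = √((-10 + 6)² + (-⅓ + (2/9)*(-1))*((-3 - 15)/(2 - 4) + 14)) = √((-4)² + (-⅓ - 2/9)*(-18/(-2) + 14)) = √(16 - 5*(-18*(-½) + 14)/9) = √(16 - 5*(9 + 14)/9) = √(16 - 5/9*23) = √(16 - 115/9) = √(29/9) = √29/3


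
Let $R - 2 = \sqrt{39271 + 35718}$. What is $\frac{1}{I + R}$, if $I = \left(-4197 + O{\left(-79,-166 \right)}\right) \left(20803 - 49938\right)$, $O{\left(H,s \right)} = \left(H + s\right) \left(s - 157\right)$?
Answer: $- \frac{2183318628}{4766880231371727395} - \frac{\sqrt{74989}}{4766880231371727395} \approx -4.5802 \cdot 10^{-10}$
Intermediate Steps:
$O{\left(H,s \right)} = \left(-157 + s\right) \left(H + s\right)$ ($O{\left(H,s \right)} = \left(H + s\right) \left(-157 + s\right) = \left(-157 + s\right) \left(H + s\right)$)
$I = -2183318630$ ($I = \left(-4197 - \left(-51579 - 27556\right)\right) \left(20803 - 49938\right) = \left(-4197 + \left(27556 + 12403 + 26062 + 13114\right)\right) \left(-29135\right) = \left(-4197 + 79135\right) \left(-29135\right) = 74938 \left(-29135\right) = -2183318630$)
$R = 2 + \sqrt{74989}$ ($R = 2 + \sqrt{39271 + 35718} = 2 + \sqrt{74989} \approx 275.84$)
$\frac{1}{I + R} = \frac{1}{-2183318630 + \left(2 + \sqrt{74989}\right)} = \frac{1}{-2183318628 + \sqrt{74989}}$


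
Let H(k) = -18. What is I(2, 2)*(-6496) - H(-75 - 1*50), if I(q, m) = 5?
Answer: -32462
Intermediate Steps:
I(2, 2)*(-6496) - H(-75 - 1*50) = 5*(-6496) - 1*(-18) = -32480 + 18 = -32462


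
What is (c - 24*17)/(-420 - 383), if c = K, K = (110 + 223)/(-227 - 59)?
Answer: 117021/229658 ≈ 0.50954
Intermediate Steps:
K = -333/286 (K = 333/(-286) = 333*(-1/286) = -333/286 ≈ -1.1643)
c = -333/286 ≈ -1.1643
(c - 24*17)/(-420 - 383) = (-333/286 - 24*17)/(-420 - 383) = (-333/286 - 408)/(-803) = -117021/286*(-1/803) = 117021/229658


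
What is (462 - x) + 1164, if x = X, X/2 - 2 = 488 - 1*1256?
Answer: 3158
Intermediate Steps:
X = -1532 (X = 4 + 2*(488 - 1*1256) = 4 + 2*(488 - 1256) = 4 + 2*(-768) = 4 - 1536 = -1532)
x = -1532
(462 - x) + 1164 = (462 - 1*(-1532)) + 1164 = (462 + 1532) + 1164 = 1994 + 1164 = 3158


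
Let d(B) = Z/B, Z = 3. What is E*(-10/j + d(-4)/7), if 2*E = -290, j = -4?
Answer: -9715/28 ≈ -346.96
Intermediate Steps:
E = -145 (E = (½)*(-290) = -145)
d(B) = 3/B
E*(-10/j + d(-4)/7) = -145*(-10/(-4) + (3/(-4))/7) = -145*(-10*(-¼) + (3*(-¼))*(⅐)) = -145*(5/2 - ¾*⅐) = -145*(5/2 - 3/28) = -145*67/28 = -9715/28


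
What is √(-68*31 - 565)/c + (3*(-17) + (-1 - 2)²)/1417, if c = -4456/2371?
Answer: -42/1417 - 21339*I*√33/4456 ≈ -0.02964 - 27.51*I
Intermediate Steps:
c = -4456/2371 (c = -4456*1/2371 = -4456/2371 ≈ -1.8794)
√(-68*31 - 565)/c + (3*(-17) + (-1 - 2)²)/1417 = √(-68*31 - 565)/(-4456/2371) + (3*(-17) + (-1 - 2)²)/1417 = √(-2108 - 565)*(-2371/4456) + (-51 + (-3)²)*(1/1417) = √(-2673)*(-2371/4456) + (-51 + 9)*(1/1417) = (9*I*√33)*(-2371/4456) - 42*1/1417 = -21339*I*√33/4456 - 42/1417 = -42/1417 - 21339*I*√33/4456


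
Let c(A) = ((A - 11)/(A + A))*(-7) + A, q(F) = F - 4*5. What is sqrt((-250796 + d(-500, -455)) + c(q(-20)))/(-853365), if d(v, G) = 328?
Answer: -I*sqrt(100204985)/17067300 ≈ -0.00058652*I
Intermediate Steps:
q(F) = -20 + F (q(F) = F - 20 = -20 + F)
c(A) = A - 7*(-11 + A)/(2*A) (c(A) = ((-11 + A)/((2*A)))*(-7) + A = ((-11 + A)*(1/(2*A)))*(-7) + A = ((-11 + A)/(2*A))*(-7) + A = -7*(-11 + A)/(2*A) + A = A - 7*(-11 + A)/(2*A))
sqrt((-250796 + d(-500, -455)) + c(q(-20)))/(-853365) = sqrt((-250796 + 328) + (-7/2 + (-20 - 20) + 77/(2*(-20 - 20))))/(-853365) = sqrt(-250468 + (-7/2 - 40 + (77/2)/(-40)))*(-1/853365) = sqrt(-250468 + (-7/2 - 40 + (77/2)*(-1/40)))*(-1/853365) = sqrt(-250468 + (-7/2 - 40 - 77/80))*(-1/853365) = sqrt(-250468 - 3557/80)*(-1/853365) = sqrt(-20040997/80)*(-1/853365) = (I*sqrt(100204985)/20)*(-1/853365) = -I*sqrt(100204985)/17067300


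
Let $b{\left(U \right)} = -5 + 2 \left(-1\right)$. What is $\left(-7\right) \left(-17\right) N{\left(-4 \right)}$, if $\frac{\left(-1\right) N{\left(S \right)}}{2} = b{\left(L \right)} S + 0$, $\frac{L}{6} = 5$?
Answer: $-6664$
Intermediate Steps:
$L = 30$ ($L = 6 \cdot 5 = 30$)
$b{\left(U \right)} = -7$ ($b{\left(U \right)} = -5 - 2 = -7$)
$N{\left(S \right)} = 14 S$ ($N{\left(S \right)} = - 2 \left(- 7 S + 0\right) = - 2 \left(- 7 S\right) = 14 S$)
$\left(-7\right) \left(-17\right) N{\left(-4 \right)} = \left(-7\right) \left(-17\right) 14 \left(-4\right) = 119 \left(-56\right) = -6664$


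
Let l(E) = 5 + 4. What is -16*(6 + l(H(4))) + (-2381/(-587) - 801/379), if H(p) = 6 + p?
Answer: -52961308/222473 ≈ -238.06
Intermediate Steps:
l(E) = 9
-16*(6 + l(H(4))) + (-2381/(-587) - 801/379) = -16*(6 + 9) + (-2381/(-587) - 801/379) = -16*15 + (-2381*(-1/587) - 801*1/379) = -240 + (2381/587 - 801/379) = -240 + 432212/222473 = -52961308/222473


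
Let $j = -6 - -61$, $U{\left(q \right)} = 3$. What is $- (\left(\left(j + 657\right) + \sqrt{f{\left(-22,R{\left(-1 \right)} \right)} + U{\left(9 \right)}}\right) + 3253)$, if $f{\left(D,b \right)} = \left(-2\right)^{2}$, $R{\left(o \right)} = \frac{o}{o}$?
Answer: $-3965 - \sqrt{7} \approx -3967.6$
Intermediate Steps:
$R{\left(o \right)} = 1$
$f{\left(D,b \right)} = 4$
$j = 55$ ($j = -6 + 61 = 55$)
$- (\left(\left(j + 657\right) + \sqrt{f{\left(-22,R{\left(-1 \right)} \right)} + U{\left(9 \right)}}\right) + 3253) = - (\left(\left(55 + 657\right) + \sqrt{4 + 3}\right) + 3253) = - (\left(712 + \sqrt{7}\right) + 3253) = - (3965 + \sqrt{7}) = -3965 - \sqrt{7}$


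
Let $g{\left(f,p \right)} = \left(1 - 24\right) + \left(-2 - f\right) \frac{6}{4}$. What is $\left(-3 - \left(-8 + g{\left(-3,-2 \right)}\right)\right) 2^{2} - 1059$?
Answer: $-953$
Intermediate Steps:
$g{\left(f,p \right)} = -26 - \frac{3 f}{2}$ ($g{\left(f,p \right)} = \left(1 - 24\right) + \left(-2 - f\right) 6 \cdot \frac{1}{4} = -23 + \left(-2 - f\right) \frac{3}{2} = -23 - \left(3 + \frac{3 f}{2}\right) = -26 - \frac{3 f}{2}$)
$\left(-3 - \left(-8 + g{\left(-3,-2 \right)}\right)\right) 2^{2} - 1059 = \left(-3 + \left(8 - \left(-26 - - \frac{9}{2}\right)\right)\right) 2^{2} - 1059 = \left(-3 + \left(8 - \left(-26 + \frac{9}{2}\right)\right)\right) 4 - 1059 = \left(-3 + \left(8 - - \frac{43}{2}\right)\right) 4 - 1059 = \left(-3 + \left(8 + \frac{43}{2}\right)\right) 4 - 1059 = \left(-3 + \frac{59}{2}\right) 4 - 1059 = \frac{53}{2} \cdot 4 - 1059 = 106 - 1059 = -953$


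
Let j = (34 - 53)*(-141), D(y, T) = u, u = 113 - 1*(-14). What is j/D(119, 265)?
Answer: 2679/127 ≈ 21.094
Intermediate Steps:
u = 127 (u = 113 + 14 = 127)
D(y, T) = 127
j = 2679 (j = -19*(-141) = 2679)
j/D(119, 265) = 2679/127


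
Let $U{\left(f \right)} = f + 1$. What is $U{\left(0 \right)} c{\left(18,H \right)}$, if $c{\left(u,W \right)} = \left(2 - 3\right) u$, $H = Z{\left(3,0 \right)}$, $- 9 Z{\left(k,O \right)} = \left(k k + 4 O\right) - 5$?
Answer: $-18$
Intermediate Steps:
$Z{\left(k,O \right)} = \frac{5}{9} - \frac{4 O}{9} - \frac{k^{2}}{9}$ ($Z{\left(k,O \right)} = - \frac{\left(k k + 4 O\right) - 5}{9} = - \frac{\left(k^{2} + 4 O\right) - 5}{9} = - \frac{-5 + k^{2} + 4 O}{9} = \frac{5}{9} - \frac{4 O}{9} - \frac{k^{2}}{9}$)
$H = - \frac{4}{9}$ ($H = \frac{5}{9} - 0 - \frac{3^{2}}{9} = \frac{5}{9} + 0 - 1 = - \frac{4}{9} \approx -0.44444$)
$c{\left(u,W \right)} = - u$
$U{\left(f \right)} = 1 + f$
$U{\left(0 \right)} c{\left(18,H \right)} = \left(1 + 0\right) \left(\left(-1\right) 18\right) = 1 \left(-18\right) = -18$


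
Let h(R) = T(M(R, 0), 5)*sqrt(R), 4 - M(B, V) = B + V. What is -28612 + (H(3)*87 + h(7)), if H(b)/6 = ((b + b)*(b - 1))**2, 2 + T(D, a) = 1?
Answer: 46556 - sqrt(7) ≈ 46553.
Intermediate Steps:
M(B, V) = 4 - B - V (M(B, V) = 4 - (B + V) = 4 + (-B - V) = 4 - B - V)
T(D, a) = -1 (T(D, a) = -2 + 1 = -1)
h(R) = -sqrt(R)
H(b) = 24*b**2*(-1 + b)**2 (H(b) = 6*((b + b)*(b - 1))**2 = 6*((2*b)*(-1 + b))**2 = 6*(2*b*(-1 + b))**2 = 6*(4*b**2*(-1 + b)**2) = 24*b**2*(-1 + b)**2)
-28612 + (H(3)*87 + h(7)) = -28612 + ((24*3**2*(-1 + 3)**2)*87 - sqrt(7)) = -28612 + ((24*9*2**2)*87 - sqrt(7)) = -28612 + ((24*9*4)*87 - sqrt(7)) = -28612 + (864*87 - sqrt(7)) = -28612 + (75168 - sqrt(7)) = 46556 - sqrt(7)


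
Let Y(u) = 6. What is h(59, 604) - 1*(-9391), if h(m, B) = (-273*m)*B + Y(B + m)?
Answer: -9719231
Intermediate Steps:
h(m, B) = 6 - 273*B*m (h(m, B) = (-273*m)*B + 6 = -273*B*m + 6 = 6 - 273*B*m)
h(59, 604) - 1*(-9391) = (6 - 273*604*59) - 1*(-9391) = (6 - 9728628) + 9391 = -9728622 + 9391 = -9719231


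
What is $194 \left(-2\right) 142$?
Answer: $-55096$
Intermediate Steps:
$194 \left(-2\right) 142 = \left(-388\right) 142 = -55096$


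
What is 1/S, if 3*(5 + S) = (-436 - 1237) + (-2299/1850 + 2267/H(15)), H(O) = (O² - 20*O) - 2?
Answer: -427350/244826573 ≈ -0.0017455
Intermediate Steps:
H(O) = -2 + O² - 20*O
S = -244826573/427350 (S = -5 + ((-436 - 1237) + (-2299/1850 + 2267/(-2 + 15² - 20*15)))/3 = -5 + (-1673 + (-2299*1/1850 + 2267/(-2 + 225 - 300)))/3 = -5 + (-1673 + (-2299/1850 + 2267/(-77)))/3 = -5 + (-1673 + (-2299/1850 + 2267*(-1/77)))/3 = -5 + (-1673 + (-2299/1850 - 2267/77))/3 = -5 + (-1673 - 4370973/142450)/3 = -5 + (⅓)*(-242689823/142450) = -5 - 242689823/427350 = -244826573/427350 ≈ -572.89)
1/S = 1/(-244826573/427350) = -427350/244826573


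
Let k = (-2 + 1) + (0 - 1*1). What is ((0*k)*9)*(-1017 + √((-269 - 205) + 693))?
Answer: 0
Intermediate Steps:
k = -2 (k = -1 + (0 - 1) = -1 - 1 = -2)
((0*k)*9)*(-1017 + √((-269 - 205) + 693)) = ((0*(-2))*9)*(-1017 + √((-269 - 205) + 693)) = (0*9)*(-1017 + √(-474 + 693)) = 0*(-1017 + √219) = 0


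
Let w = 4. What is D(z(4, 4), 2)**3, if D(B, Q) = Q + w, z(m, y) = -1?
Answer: 216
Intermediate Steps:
D(B, Q) = 4 + Q (D(B, Q) = Q + 4 = 4 + Q)
D(z(4, 4), 2)**3 = (4 + 2)**3 = 6**3 = 216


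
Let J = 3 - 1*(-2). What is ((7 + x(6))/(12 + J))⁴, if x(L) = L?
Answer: 28561/83521 ≈ 0.34196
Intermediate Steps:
J = 5 (J = 3 + 2 = 5)
((7 + x(6))/(12 + J))⁴ = ((7 + 6)/(12 + 5))⁴ = (13/17)⁴ = 28561/83521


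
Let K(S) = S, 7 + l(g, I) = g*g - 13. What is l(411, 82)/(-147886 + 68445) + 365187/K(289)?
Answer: 1703647534/1350497 ≈ 1261.5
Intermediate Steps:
l(g, I) = -20 + g² (l(g, I) = -7 + (g*g - 13) = -7 + (g² - 13) = -7 + (-13 + g²) = -20 + g²)
l(411, 82)/(-147886 + 68445) + 365187/K(289) = (-20 + 411²)/(-147886 + 68445) + 365187/289 = (-20 + 168921)/(-79441) + 365187*(1/289) = 168901*(-1/79441) + 365187/289 = -168901/79441 + 365187/289 = 1703647534/1350497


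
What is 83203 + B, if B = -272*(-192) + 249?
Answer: 135676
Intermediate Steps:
B = 52473 (B = 52224 + 249 = 52473)
83203 + B = 83203 + 52473 = 135676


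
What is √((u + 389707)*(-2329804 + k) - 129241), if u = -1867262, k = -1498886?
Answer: √5657099923709 ≈ 2.3785e+6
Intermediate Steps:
√((u + 389707)*(-2329804 + k) - 129241) = √((-1867262 + 389707)*(-2329804 - 1498886) - 129241) = √(-1477555*(-3828690) - 129241) = √(5657100052950 - 129241) = √5657099923709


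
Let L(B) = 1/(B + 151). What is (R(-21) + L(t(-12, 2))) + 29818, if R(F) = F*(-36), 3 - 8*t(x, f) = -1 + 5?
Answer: 36902826/1207 ≈ 30574.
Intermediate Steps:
t(x, f) = -⅛ (t(x, f) = 3/8 - (-1 + 5)/8 = 3/8 - ⅛*4 = 3/8 - ½ = -⅛)
R(F) = -36*F
L(B) = 1/(151 + B)
(R(-21) + L(t(-12, 2))) + 29818 = (-36*(-21) + 1/(151 - ⅛)) + 29818 = (756 + 1/(1207/8)) + 29818 = (756 + 8/1207) + 29818 = 912500/1207 + 29818 = 36902826/1207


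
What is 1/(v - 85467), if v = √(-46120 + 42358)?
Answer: -28489/2434870617 - I*√418/2434870617 ≈ -1.17e-5 - 8.3968e-9*I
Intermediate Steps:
v = 3*I*√418 (v = √(-3762) = 3*I*√418 ≈ 61.335*I)
1/(v - 85467) = 1/(3*I*√418 - 85467) = 1/(-85467 + 3*I*√418)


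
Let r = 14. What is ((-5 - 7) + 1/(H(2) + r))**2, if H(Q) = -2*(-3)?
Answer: 57121/400 ≈ 142.80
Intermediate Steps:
H(Q) = 6
((-5 - 7) + 1/(H(2) + r))**2 = ((-5 - 7) + 1/(6 + 14))**2 = (-12 + 1/20)**2 = (-239/20)**2 = 57121/400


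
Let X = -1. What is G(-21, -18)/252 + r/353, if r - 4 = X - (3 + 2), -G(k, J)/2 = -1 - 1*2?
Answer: 269/14826 ≈ 0.018144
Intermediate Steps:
G(k, J) = 6 (G(k, J) = -2*(-1 - 1*2) = -2*(-1 - 2) = -2*(-3) = 6)
r = -2 (r = 4 + (-1 - (3 + 2)) = 4 + (-1 - 1*5) = 4 + (-1 - 5) = 4 - 6 = -2)
G(-21, -18)/252 + r/353 = 6/252 - 2/353 = 6*(1/252) - 2*1/353 = 1/42 - 2/353 = 269/14826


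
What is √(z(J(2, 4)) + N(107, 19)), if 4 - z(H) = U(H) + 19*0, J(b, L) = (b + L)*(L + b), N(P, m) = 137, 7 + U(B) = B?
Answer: 4*√7 ≈ 10.583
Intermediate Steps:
U(B) = -7 + B
J(b, L) = (L + b)² (J(b, L) = (L + b)*(L + b) = (L + b)²)
z(H) = 11 - H (z(H) = 4 - ((-7 + H) + 19*0) = 4 - ((-7 + H) + 0) = 4 - (-7 + H) = 4 + (7 - H) = 11 - H)
√(z(J(2, 4)) + N(107, 19)) = √((11 - (4 + 2)²) + 137) = √((11 - 1*6²) + 137) = √((11 - 1*36) + 137) = √((11 - 36) + 137) = √(-25 + 137) = √112 = 4*√7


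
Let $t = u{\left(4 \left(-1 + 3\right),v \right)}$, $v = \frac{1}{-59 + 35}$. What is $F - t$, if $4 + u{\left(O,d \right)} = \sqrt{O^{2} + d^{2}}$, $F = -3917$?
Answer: $-3913 - \frac{\sqrt{36865}}{24} \approx -3921.0$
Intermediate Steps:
$v = - \frac{1}{24}$ ($v = \frac{1}{-24} = - \frac{1}{24} \approx -0.041667$)
$u{\left(O,d \right)} = -4 + \sqrt{O^{2} + d^{2}}$
$t = -4 + \frac{\sqrt{36865}}{24}$ ($t = -4 + \sqrt{\left(4 \left(-1 + 3\right)\right)^{2} + \left(- \frac{1}{24}\right)^{2}} = -4 + \sqrt{\left(4 \cdot 2\right)^{2} + \frac{1}{576}} = -4 + \sqrt{8^{2} + \frac{1}{576}} = -4 + \sqrt{64 + \frac{1}{576}} = -4 + \sqrt{\frac{36865}{576}} = -4 + \frac{\sqrt{36865}}{24} \approx 4.0001$)
$F - t = -3917 - \left(-4 + \frac{\sqrt{36865}}{24}\right) = -3917 + \left(4 - \frac{\sqrt{36865}}{24}\right) = -3913 - \frac{\sqrt{36865}}{24}$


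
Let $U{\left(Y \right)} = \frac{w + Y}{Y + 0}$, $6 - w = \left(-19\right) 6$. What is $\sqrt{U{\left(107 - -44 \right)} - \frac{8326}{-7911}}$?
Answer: $\frac{\sqrt{451425531003}}{398187} \approx 1.6874$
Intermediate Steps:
$w = 120$ ($w = 6 - \left(-19\right) 6 = 6 - -114 = 6 + 114 = 120$)
$U{\left(Y \right)} = \frac{120 + Y}{Y}$ ($U{\left(Y \right)} = \frac{120 + Y}{Y + 0} = \frac{120 + Y}{Y}$)
$\sqrt{U{\left(107 - -44 \right)} - \frac{8326}{-7911}} = \sqrt{\frac{120 + \left(107 - -44\right)}{107 - -44} - \frac{8326}{-7911}} = \sqrt{\frac{120 + \left(107 + 44\right)}{107 + 44} - - \frac{8326}{7911}} = \sqrt{\frac{120 + 151}{151} + \frac{8326}{7911}} = \sqrt{\frac{1}{151} \cdot 271 + \frac{8326}{7911}} = \sqrt{\frac{271}{151} + \frac{8326}{7911}} = \sqrt{\frac{3401107}{1194561}} = \frac{\sqrt{451425531003}}{398187}$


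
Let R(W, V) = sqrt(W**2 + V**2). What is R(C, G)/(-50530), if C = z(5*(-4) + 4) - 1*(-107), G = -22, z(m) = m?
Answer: -sqrt(8765)/50530 ≈ -0.0018528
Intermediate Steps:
C = 91 (C = (5*(-4) + 4) - 1*(-107) = (-20 + 4) + 107 = -16 + 107 = 91)
R(W, V) = sqrt(V**2 + W**2)
R(C, G)/(-50530) = sqrt((-22)**2 + 91**2)/(-50530) = sqrt(484 + 8281)*(-1/50530) = sqrt(8765)*(-1/50530) = -sqrt(8765)/50530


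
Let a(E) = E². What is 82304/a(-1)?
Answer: 82304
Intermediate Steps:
82304/a(-1) = 82304/((-1)²) = 82304/1 = 82304*1 = 82304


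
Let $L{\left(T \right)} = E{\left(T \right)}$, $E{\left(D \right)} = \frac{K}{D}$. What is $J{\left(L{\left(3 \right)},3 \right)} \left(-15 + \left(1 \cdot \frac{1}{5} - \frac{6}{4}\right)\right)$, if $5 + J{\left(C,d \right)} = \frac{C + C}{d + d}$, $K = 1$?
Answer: $\frac{3586}{45} \approx 79.689$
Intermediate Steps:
$E{\left(D \right)} = \frac{1}{D}$ ($E{\left(D \right)} = 1 \frac{1}{D} = \frac{1}{D}$)
$L{\left(T \right)} = \frac{1}{T}$
$J{\left(C,d \right)} = -5 + \frac{C}{d}$ ($J{\left(C,d \right)} = -5 + \frac{C + C}{d + d} = -5 + \frac{2 C}{2 d} = -5 + 2 C \frac{1}{2 d} = -5 + \frac{C}{d}$)
$J{\left(L{\left(3 \right)},3 \right)} \left(-15 + \left(1 \cdot \frac{1}{5} - \frac{6}{4}\right)\right) = \left(-5 + \frac{1}{3 \cdot 3}\right) \left(-15 + \left(1 \cdot \frac{1}{5} - \frac{6}{4}\right)\right) = \left(-5 + \frac{1}{3} \cdot \frac{1}{3}\right) \left(-15 + \left(1 \cdot \frac{1}{5} - \frac{3}{2}\right)\right) = \left(-5 + \frac{1}{9}\right) \left(-15 + \left(\frac{1}{5} - \frac{3}{2}\right)\right) = - \frac{44 \left(-15 - \frac{13}{10}\right)}{9} = \left(- \frac{44}{9}\right) \left(- \frac{163}{10}\right) = \frac{3586}{45}$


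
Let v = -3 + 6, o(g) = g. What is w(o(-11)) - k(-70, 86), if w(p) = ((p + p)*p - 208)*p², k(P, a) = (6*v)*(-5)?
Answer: 4204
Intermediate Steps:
v = 3
k(P, a) = -90 (k(P, a) = (6*3)*(-5) = 18*(-5) = -90)
w(p) = p²*(-208 + 2*p²) (w(p) = ((2*p)*p - 208)*p² = (2*p² - 208)*p² = (-208 + 2*p²)*p² = p²*(-208 + 2*p²))
w(o(-11)) - k(-70, 86) = 2*(-11)²*(-104 + (-11)²) - 1*(-90) = 2*121*(-104 + 121) + 90 = 2*121*17 + 90 = 4114 + 90 = 4204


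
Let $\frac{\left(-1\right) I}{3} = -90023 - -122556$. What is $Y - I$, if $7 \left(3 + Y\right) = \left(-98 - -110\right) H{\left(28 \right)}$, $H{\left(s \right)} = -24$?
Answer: $\frac{682884}{7} \approx 97555.0$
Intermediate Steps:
$I = -97599$ ($I = - 3 \left(-90023 - -122556\right) = - 3 \left(-90023 + 122556\right) = \left(-3\right) 32533 = -97599$)
$Y = - \frac{309}{7}$ ($Y = -3 + \frac{\left(-98 - -110\right) \left(-24\right)}{7} = -3 + \frac{\left(-98 + 110\right) \left(-24\right)}{7} = -3 + \frac{12 \left(-24\right)}{7} = -3 + \frac{1}{7} \left(-288\right) = -3 - \frac{288}{7} = - \frac{309}{7} \approx -44.143$)
$Y - I = - \frac{309}{7} - -97599 = - \frac{309}{7} + 97599 = \frac{682884}{7}$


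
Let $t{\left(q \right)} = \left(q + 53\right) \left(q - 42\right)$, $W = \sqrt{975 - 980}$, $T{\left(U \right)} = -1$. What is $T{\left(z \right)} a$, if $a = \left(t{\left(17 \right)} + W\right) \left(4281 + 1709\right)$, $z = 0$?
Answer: $10482500 - 5990 i \sqrt{5} \approx 1.0482 \cdot 10^{7} - 13394.0 i$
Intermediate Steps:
$W = i \sqrt{5}$ ($W = \sqrt{-5} = i \sqrt{5} \approx 2.2361 i$)
$t{\left(q \right)} = \left(-42 + q\right) \left(53 + q\right)$ ($t{\left(q \right)} = \left(53 + q\right) \left(-42 + q\right) = \left(-42 + q\right) \left(53 + q\right)$)
$a = -10482500 + 5990 i \sqrt{5}$ ($a = \left(\left(-2226 + 17^{2} + 11 \cdot 17\right) + i \sqrt{5}\right) \left(4281 + 1709\right) = \left(\left(-2226 + 289 + 187\right) + i \sqrt{5}\right) 5990 = \left(-1750 + i \sqrt{5}\right) 5990 = -10482500 + 5990 i \sqrt{5} \approx -1.0482 \cdot 10^{7} + 13394.0 i$)
$T{\left(z \right)} a = - (-10482500 + 5990 i \sqrt{5}) = 10482500 - 5990 i \sqrt{5}$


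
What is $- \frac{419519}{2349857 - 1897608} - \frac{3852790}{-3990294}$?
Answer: $\frac{4886876866}{128900462229} \approx 0.037912$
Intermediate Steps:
$- \frac{419519}{2349857 - 1897608} - \frac{3852790}{-3990294} = - \frac{419519}{2349857 - 1897608} - - \frac{1926395}{1995147} = - \frac{419519}{452249} + \frac{1926395}{1995147} = \frac{4886876866}{128900462229}$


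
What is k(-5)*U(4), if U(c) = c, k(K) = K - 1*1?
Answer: -24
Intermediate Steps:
k(K) = -1 + K (k(K) = K - 1 = -1 + K)
k(-5)*U(4) = (-1 - 5)*4 = -6*4 = -24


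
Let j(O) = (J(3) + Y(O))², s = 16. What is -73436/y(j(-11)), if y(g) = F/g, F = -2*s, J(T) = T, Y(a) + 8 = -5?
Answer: 458975/2 ≈ 2.2949e+5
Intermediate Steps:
Y(a) = -13 (Y(a) = -8 - 5 = -13)
F = -32 (F = -2*16 = -32)
j(O) = 100 (j(O) = (3 - 13)² = (-10)² = 100)
y(g) = -32/g
-73436/y(j(-11)) = -73436/((-32/100)) = -73436/((-32*1/100)) = -73436/(-8/25) = -73436*(-25/8) = 458975/2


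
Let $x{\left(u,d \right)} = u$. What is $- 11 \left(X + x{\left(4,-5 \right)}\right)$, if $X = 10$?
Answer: $-154$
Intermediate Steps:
$- 11 \left(X + x{\left(4,-5 \right)}\right) = - 11 \left(10 + 4\right) = \left(-11\right) 14 = -154$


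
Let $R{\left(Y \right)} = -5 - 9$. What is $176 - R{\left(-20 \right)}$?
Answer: $190$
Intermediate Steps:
$R{\left(Y \right)} = -14$
$176 - R{\left(-20 \right)} = 176 - -14 = 176 + 14 = 190$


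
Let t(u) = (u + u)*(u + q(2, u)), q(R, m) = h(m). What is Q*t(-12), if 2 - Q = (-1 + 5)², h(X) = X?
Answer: -8064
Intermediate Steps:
q(R, m) = m
t(u) = 4*u² (t(u) = (u + u)*(u + u) = (2*u)*(2*u) = 4*u²)
Q = -14 (Q = 2 - (-1 + 5)² = 2 - 1*4² = 2 - 1*16 = 2 - 16 = -14)
Q*t(-12) = -56*(-12)² = -56*144 = -14*576 = -8064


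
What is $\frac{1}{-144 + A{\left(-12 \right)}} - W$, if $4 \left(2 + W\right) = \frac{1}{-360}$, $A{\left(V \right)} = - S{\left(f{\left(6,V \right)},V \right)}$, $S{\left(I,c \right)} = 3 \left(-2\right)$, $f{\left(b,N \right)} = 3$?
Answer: $\frac{66023}{33120} \approx 1.9934$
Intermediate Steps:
$S{\left(I,c \right)} = -6$
$A{\left(V \right)} = 6$ ($A{\left(V \right)} = \left(-1\right) \left(-6\right) = 6$)
$W = - \frac{2881}{1440}$ ($W = -2 + \frac{1}{4 \left(-360\right)} = -2 + \frac{1}{4} \left(- \frac{1}{360}\right) = -2 - \frac{1}{1440} = - \frac{2881}{1440} \approx -2.0007$)
$\frac{1}{-144 + A{\left(-12 \right)}} - W = \frac{1}{-144 + 6} - - \frac{2881}{1440} = \frac{1}{-138} + \frac{2881}{1440} = - \frac{1}{138} + \frac{2881}{1440} = \frac{66023}{33120}$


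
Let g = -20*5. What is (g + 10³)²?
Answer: 810000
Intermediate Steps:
g = -100
(g + 10³)² = (-100 + 10³)² = (-100 + 1000)² = 900² = 810000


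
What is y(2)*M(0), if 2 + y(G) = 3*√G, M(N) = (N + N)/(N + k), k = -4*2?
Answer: 0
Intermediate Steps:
k = -8
M(N) = 2*N/(-8 + N) (M(N) = (N + N)/(N - 8) = (2*N)/(-8 + N) = 2*N/(-8 + N))
y(G) = -2 + 3*√G
y(2)*M(0) = (-2 + 3*√2)*(2*0/(-8 + 0)) = (-2 + 3*√2)*(2*0/(-8)) = (-2 + 3*√2)*(2*0*(-⅛)) = (-2 + 3*√2)*0 = 0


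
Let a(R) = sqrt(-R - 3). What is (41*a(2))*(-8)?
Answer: -328*I*sqrt(5) ≈ -733.43*I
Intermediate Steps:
a(R) = sqrt(-3 - R)
(41*a(2))*(-8) = (41*sqrt(-3 - 1*2))*(-8) = (41*sqrt(-3 - 2))*(-8) = (41*sqrt(-5))*(-8) = (41*(I*sqrt(5)))*(-8) = (41*I*sqrt(5))*(-8) = -328*I*sqrt(5)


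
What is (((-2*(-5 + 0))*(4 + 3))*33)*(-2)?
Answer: -4620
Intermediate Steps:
(((-2*(-5 + 0))*(4 + 3))*33)*(-2) = ((-2*(-5)*7)*33)*(-2) = ((10*7)*33)*(-2) = (70*33)*(-2) = 2310*(-2) = -4620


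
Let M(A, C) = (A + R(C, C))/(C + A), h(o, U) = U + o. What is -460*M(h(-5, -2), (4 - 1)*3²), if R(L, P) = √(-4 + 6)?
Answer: 161 - 23*√2 ≈ 128.47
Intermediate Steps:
R(L, P) = √2
M(A, C) = (A + √2)/(A + C) (M(A, C) = (A + √2)/(C + A) = (A + √2)/(A + C))
-460*M(h(-5, -2), (4 - 1)*3²) = -460*((-2 - 5) + √2)/((-2 - 5) + (4 - 1)*3²) = -460*(-7 + √2)/(-7 + 3*9) = -460*(-7 + √2)/(-7 + 27) = -460*(-7 + √2)/20 = -23*(-7 + √2) = -460*(-7/20 + √2/20) = 161 - 23*√2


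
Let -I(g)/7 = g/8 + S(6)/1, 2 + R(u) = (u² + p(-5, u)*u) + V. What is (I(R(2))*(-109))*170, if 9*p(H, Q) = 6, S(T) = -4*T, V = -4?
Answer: -18743095/6 ≈ -3.1238e+6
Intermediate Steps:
p(H, Q) = ⅔ (p(H, Q) = (⅑)*6 = ⅔)
R(u) = -6 + u² + 2*u/3 (R(u) = -2 + ((u² + 2*u/3) - 4) = -2 + (-4 + u² + 2*u/3) = -6 + u² + 2*u/3)
I(g) = 168 - 7*g/8 (I(g) = -7*(g/8 - 4*6/1) = -7*(g*(⅛) - 24*1) = -7*(g/8 - 24) = -7*(-24 + g/8) = 168 - 7*g/8)
(I(R(2))*(-109))*170 = ((168 - 7*(-6 + 2² + (⅔)*2)/8)*(-109))*170 = ((168 - 7*(-6 + 4 + 4/3)/8)*(-109))*170 = ((168 - 7/8*(-⅔))*(-109))*170 = ((168 + 7/12)*(-109))*170 = ((2023/12)*(-109))*170 = -220507/12*170 = -18743095/6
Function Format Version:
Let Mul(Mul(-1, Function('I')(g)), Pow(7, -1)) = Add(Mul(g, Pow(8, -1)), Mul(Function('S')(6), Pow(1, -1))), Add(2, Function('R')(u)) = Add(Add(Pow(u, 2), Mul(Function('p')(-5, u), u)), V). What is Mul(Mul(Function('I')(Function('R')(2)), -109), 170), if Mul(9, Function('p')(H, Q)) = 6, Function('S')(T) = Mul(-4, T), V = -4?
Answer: Rational(-18743095, 6) ≈ -3.1238e+6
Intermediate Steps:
Function('p')(H, Q) = Rational(2, 3) (Function('p')(H, Q) = Mul(Rational(1, 9), 6) = Rational(2, 3))
Function('R')(u) = Add(-6, Pow(u, 2), Mul(Rational(2, 3), u)) (Function('R')(u) = Add(-2, Add(Add(Pow(u, 2), Mul(Rational(2, 3), u)), -4)) = Add(-2, Add(-4, Pow(u, 2), Mul(Rational(2, 3), u))) = Add(-6, Pow(u, 2), Mul(Rational(2, 3), u)))
Function('I')(g) = Add(168, Mul(Rational(-7, 8), g)) (Function('I')(g) = Mul(-7, Add(Mul(g, Pow(8, -1)), Mul(Mul(-4, 6), Pow(1, -1)))) = Mul(-7, Add(Mul(g, Rational(1, 8)), Mul(-24, 1))) = Mul(-7, Add(Mul(Rational(1, 8), g), -24)) = Mul(-7, Add(-24, Mul(Rational(1, 8), g))) = Add(168, Mul(Rational(-7, 8), g)))
Mul(Mul(Function('I')(Function('R')(2)), -109), 170) = Mul(Mul(Add(168, Mul(Rational(-7, 8), Add(-6, Pow(2, 2), Mul(Rational(2, 3), 2)))), -109), 170) = Mul(Mul(Add(168, Mul(Rational(-7, 8), Add(-6, 4, Rational(4, 3)))), -109), 170) = Mul(Mul(Add(168, Mul(Rational(-7, 8), Rational(-2, 3))), -109), 170) = Mul(Mul(Add(168, Rational(7, 12)), -109), 170) = Mul(Mul(Rational(2023, 12), -109), 170) = Mul(Rational(-220507, 12), 170) = Rational(-18743095, 6)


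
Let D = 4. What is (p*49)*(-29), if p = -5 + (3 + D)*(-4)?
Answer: 46893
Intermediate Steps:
p = -33 (p = -5 + (3 + 4)*(-4) = -5 + 7*(-4) = -5 - 28 = -33)
(p*49)*(-29) = -33*49*(-29) = -1617*(-29) = 46893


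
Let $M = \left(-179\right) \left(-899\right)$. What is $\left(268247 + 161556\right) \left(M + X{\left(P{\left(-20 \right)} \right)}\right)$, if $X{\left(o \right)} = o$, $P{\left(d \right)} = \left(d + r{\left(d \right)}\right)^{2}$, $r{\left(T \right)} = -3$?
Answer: $69391694350$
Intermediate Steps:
$M = 160921$
$P{\left(d \right)} = \left(-3 + d\right)^{2}$ ($P{\left(d \right)} = \left(d - 3\right)^{2} = \left(-3 + d\right)^{2}$)
$\left(268247 + 161556\right) \left(M + X{\left(P{\left(-20 \right)} \right)}\right) = \left(268247 + 161556\right) \left(160921 + \left(-3 - 20\right)^{2}\right) = 429803 \left(160921 + \left(-23\right)^{2}\right) = 429803 \left(160921 + 529\right) = 429803 \cdot 161450 = 69391694350$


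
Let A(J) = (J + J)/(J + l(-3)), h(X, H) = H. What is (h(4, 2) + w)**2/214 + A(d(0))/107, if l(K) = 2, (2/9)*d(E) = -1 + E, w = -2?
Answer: 18/535 ≈ 0.033645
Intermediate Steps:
d(E) = -9/2 + 9*E/2 (d(E) = 9*(-1 + E)/2 = -9/2 + 9*E/2)
A(J) = 2*J/(2 + J) (A(J) = (J + J)/(J + 2) = (2*J)/(2 + J) = 2*J/(2 + J))
(h(4, 2) + w)**2/214 + A(d(0))/107 = (2 - 2)**2/214 + (2*(-9/2 + (9/2)*0)/(2 + (-9/2 + (9/2)*0)))/107 = 0**2*(1/214) + (2*(-9/2 + 0)/(2 + (-9/2 + 0)))*(1/107) = 0*(1/214) + (2*(-9/2)/(2 - 9/2))*(1/107) = 0 + (2*(-9/2)/(-5/2))*(1/107) = 0 + (2*(-9/2)*(-2/5))*(1/107) = 0 + (18/5)*(1/107) = 0 + 18/535 = 18/535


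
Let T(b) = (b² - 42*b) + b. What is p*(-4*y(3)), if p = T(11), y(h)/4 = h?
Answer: 15840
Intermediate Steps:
y(h) = 4*h
T(b) = b² - 41*b
p = -330 (p = 11*(-41 + 11) = 11*(-30) = -330)
p*(-4*y(3)) = -(-1320)*4*3 = -(-1320)*12 = -330*(-48) = 15840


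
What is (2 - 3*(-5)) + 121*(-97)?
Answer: -11720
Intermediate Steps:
(2 - 3*(-5)) + 121*(-97) = (2 + 15) - 11737 = 17 - 11737 = -11720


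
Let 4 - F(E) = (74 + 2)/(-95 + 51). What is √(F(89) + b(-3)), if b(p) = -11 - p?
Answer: 5*I*√11/11 ≈ 1.5076*I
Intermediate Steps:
F(E) = 63/11 (F(E) = 4 - (74 + 2)/(-95 + 51) = 4 - 76/(-44) = 4 - 76*(-1)/44 = 4 - 1*(-19/11) = 4 + 19/11 = 63/11)
√(F(89) + b(-3)) = √(63/11 + (-11 - 1*(-3))) = √(63/11 + (-11 + 3)) = √(63/11 - 8) = √(-25/11) = 5*I*√11/11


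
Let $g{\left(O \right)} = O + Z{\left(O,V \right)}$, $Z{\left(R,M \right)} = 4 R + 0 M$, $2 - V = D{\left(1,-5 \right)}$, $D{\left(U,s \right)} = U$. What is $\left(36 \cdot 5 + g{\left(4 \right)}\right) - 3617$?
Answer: $-3417$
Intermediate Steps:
$V = 1$ ($V = 2 - 1 = 1$)
$Z{\left(R,M \right)} = 4 R$ ($Z{\left(R,M \right)} = 4 R + 0 = 4 R$)
$g{\left(O \right)} = 5 O$ ($g{\left(O \right)} = O + 4 O = 5 O$)
$\left(36 \cdot 5 + g{\left(4 \right)}\right) - 3617 = \left(36 \cdot 5 + 5 \cdot 4\right) - 3617 = \left(180 + 20\right) - 3617 = 200 - 3617 = -3417$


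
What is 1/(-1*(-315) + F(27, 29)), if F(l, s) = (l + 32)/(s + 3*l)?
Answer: 110/34709 ≈ 0.0031692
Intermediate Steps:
F(l, s) = (32 + l)/(s + 3*l)
1/(-1*(-315) + F(27, 29)) = 1/(-1*(-315) + (32 + 27)/(29 + 3*27)) = 1/(315 + 59/(29 + 81)) = 1/(315 + 59/110) = 1/(34709/110) = 110/34709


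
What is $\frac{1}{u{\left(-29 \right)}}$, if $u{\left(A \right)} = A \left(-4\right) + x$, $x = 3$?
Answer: $\frac{1}{119} \approx 0.0084034$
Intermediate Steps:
$u{\left(A \right)} = 3 - 4 A$ ($u{\left(A \right)} = A \left(-4\right) + 3 = - 4 A + 3 = 3 - 4 A$)
$\frac{1}{u{\left(-29 \right)}} = \frac{1}{3 - -116} = \frac{1}{3 + 116} = \frac{1}{119}$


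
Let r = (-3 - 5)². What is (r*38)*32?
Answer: 77824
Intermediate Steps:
r = 64 (r = (-8)² = 64)
(r*38)*32 = (64*38)*32 = 2432*32 = 77824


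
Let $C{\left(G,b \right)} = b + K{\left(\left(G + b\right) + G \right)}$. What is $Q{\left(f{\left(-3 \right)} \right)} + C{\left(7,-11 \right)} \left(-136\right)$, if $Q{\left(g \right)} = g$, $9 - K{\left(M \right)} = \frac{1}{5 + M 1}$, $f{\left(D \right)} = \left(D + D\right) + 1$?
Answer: $284$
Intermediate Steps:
$f{\left(D \right)} = 1 + 2 D$ ($f{\left(D \right)} = 2 D + 1 = 1 + 2 D$)
$K{\left(M \right)} = 9 - \frac{1}{5 + M}$ ($K{\left(M \right)} = 9 - \frac{1}{5 + M 1} = 9 - \frac{1}{5 + M}$)
$C{\left(G,b \right)} = b + \frac{44 + 9 b + 18 G}{5 + b + 2 G}$ ($C{\left(G,b \right)} = b + \frac{44 + 9 \left(\left(G + b\right) + G\right)}{5 + \left(\left(G + b\right) + G\right)} = b + \frac{44 + 9 \left(b + 2 G\right)}{5 + \left(b + 2 G\right)} = b + \frac{44 + \left(9 b + 18 G\right)}{5 + b + 2 G} = b + \frac{44 + 9 b + 18 G}{5 + b + 2 G}$)
$Q{\left(f{\left(-3 \right)} \right)} + C{\left(7,-11 \right)} \left(-136\right) = \left(1 + 2 \left(-3\right)\right) + \frac{44 + 9 \left(-11\right) + 18 \cdot 7 - 11 \left(5 - 11 + 2 \cdot 7\right)}{5 - 11 + 2 \cdot 7} \left(-136\right) = \left(1 - 6\right) + \frac{44 - 99 + 126 - 11 \left(5 - 11 + 14\right)}{5 - 11 + 14} \left(-136\right) = -5 + \frac{44 - 99 + 126 - 88}{8} \left(-136\right) = -5 + \frac{1}{8} \left(-17\right) \left(-136\right) = -5 - -289 = -5 + 289 = 284$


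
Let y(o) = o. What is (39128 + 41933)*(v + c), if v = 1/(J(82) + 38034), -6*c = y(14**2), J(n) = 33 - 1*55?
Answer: -301966248553/114036 ≈ -2.6480e+6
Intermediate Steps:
J(n) = -22 (J(n) = 33 - 55 = -22)
c = -98/3 (c = -1/6*14**2 = -1/6*196 = -98/3 ≈ -32.667)
v = 1/38012 (v = 1/(-22 + 38034) = 1/38012 ≈ 2.6307e-5)
(39128 + 41933)*(v + c) = (39128 + 41933)*(1/38012 - 98/3) = 81061*(-3725173/114036) = -301966248553/114036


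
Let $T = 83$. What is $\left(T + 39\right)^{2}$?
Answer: $14884$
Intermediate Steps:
$\left(T + 39\right)^{2} = \left(83 + 39\right)^{2} = 122^{2} = 14884$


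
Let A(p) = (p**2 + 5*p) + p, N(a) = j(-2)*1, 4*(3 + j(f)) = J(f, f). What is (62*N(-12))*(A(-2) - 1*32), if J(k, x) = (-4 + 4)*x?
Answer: 7440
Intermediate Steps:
J(k, x) = 0 (J(k, x) = 0*x = 0)
j(f) = -3 (j(f) = -3 + (1/4)*0 = -3 + 0 = -3)
N(a) = -3 (N(a) = -3*1 = -3)
A(p) = p**2 + 6*p
(62*N(-12))*(A(-2) - 1*32) = (62*(-3))*(-2*(6 - 2) - 1*32) = -186*(-2*4 - 32) = -186*(-8 - 32) = -186*(-40) = 7440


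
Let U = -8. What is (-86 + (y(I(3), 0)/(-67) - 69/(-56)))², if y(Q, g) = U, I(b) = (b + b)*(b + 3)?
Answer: 100870395201/14077504 ≈ 7165.4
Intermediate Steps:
I(b) = 2*b*(3 + b) (I(b) = (2*b)*(3 + b) = 2*b*(3 + b))
y(Q, g) = -8
(-86 + (y(I(3), 0)/(-67) - 69/(-56)))² = (-86 + (-8/(-67) - 69/(-56)))² = (-86 + (-8*(-1/67) - 69*(-1/56)))² = (-86 + (8/67 + 69/56))² = (-86 + 5071/3752)² = (-317601/3752)² = 100870395201/14077504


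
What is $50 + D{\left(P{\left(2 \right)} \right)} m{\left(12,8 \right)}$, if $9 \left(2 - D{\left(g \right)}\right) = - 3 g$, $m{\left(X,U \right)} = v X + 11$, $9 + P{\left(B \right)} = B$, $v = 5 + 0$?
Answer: $\frac{79}{3} \approx 26.333$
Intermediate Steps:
$v = 5$
$P{\left(B \right)} = -9 + B$
$m{\left(X,U \right)} = 11 + 5 X$ ($m{\left(X,U \right)} = 5 X + 11 = 11 + 5 X$)
$D{\left(g \right)} = 2 + \frac{g}{3}$ ($D{\left(g \right)} = 2 - \frac{\left(-3\right) g}{9} = 2 + \frac{g}{3}$)
$50 + D{\left(P{\left(2 \right)} \right)} m{\left(12,8 \right)} = 50 + \left(2 + \frac{-9 + 2}{3}\right) \left(11 + 5 \cdot 12\right) = 50 + \left(2 + \frac{1}{3} \left(-7\right)\right) \left(11 + 60\right) = 50 + \left(2 - \frac{7}{3}\right) 71 = 50 - \frac{71}{3} = \frac{79}{3}$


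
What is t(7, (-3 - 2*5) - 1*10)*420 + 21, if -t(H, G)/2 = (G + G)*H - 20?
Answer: 287301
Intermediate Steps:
t(H, G) = 40 - 4*G*H (t(H, G) = -2*((G + G)*H - 20) = -2*((2*G)*H - 20) = -2*(2*G*H - 20) = -2*(-20 + 2*G*H) = 40 - 4*G*H)
t(7, (-3 - 2*5) - 1*10)*420 + 21 = (40 - 4*((-3 - 2*5) - 1*10)*7)*420 + 21 = (40 - 4*((-3 - 10) - 10)*7)*420 + 21 = (40 - 4*(-13 - 10)*7)*420 + 21 = (40 - 4*(-23)*7)*420 + 21 = (40 + 644)*420 + 21 = 684*420 + 21 = 287280 + 21 = 287301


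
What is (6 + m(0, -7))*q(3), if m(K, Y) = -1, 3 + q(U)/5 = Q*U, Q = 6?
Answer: 375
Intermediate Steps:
q(U) = -15 + 30*U (q(U) = -15 + 5*(6*U) = -15 + 30*U)
(6 + m(0, -7))*q(3) = (6 - 1)*(-15 + 30*3) = 5*(-15 + 90) = 5*75 = 375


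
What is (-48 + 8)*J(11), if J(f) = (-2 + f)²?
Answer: -3240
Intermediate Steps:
(-48 + 8)*J(11) = (-48 + 8)*(-2 + 11)² = -40*9² = -40*81 = -3240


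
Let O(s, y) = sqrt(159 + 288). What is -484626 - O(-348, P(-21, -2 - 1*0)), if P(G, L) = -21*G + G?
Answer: -484626 - sqrt(447) ≈ -4.8465e+5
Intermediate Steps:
P(G, L) = -20*G
O(s, y) = sqrt(447)
-484626 - O(-348, P(-21, -2 - 1*0)) = -484626 - sqrt(447)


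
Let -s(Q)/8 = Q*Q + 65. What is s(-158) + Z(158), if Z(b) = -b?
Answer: -200390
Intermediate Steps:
s(Q) = -520 - 8*Q² (s(Q) = -8*(Q*Q + 65) = -8*(Q² + 65) = -8*(65 + Q²) = -520 - 8*Q²)
s(-158) + Z(158) = (-520 - 8*(-158)²) - 1*158 = (-520 - 8*24964) - 158 = (-520 - 199712) - 158 = -200232 - 158 = -200390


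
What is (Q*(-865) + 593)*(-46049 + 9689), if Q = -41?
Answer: -1311068880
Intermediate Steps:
(Q*(-865) + 593)*(-46049 + 9689) = (-41*(-865) + 593)*(-46049 + 9689) = (35465 + 593)*(-36360) = 36058*(-36360) = -1311068880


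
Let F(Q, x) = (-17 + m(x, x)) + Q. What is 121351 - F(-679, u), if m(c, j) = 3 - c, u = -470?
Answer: 121574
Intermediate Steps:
F(Q, x) = -14 + Q - x (F(Q, x) = (-17 + (3 - x)) + Q = (-14 - x) + Q = -14 + Q - x)
121351 - F(-679, u) = 121351 - (-14 - 679 - 1*(-470)) = 121351 - (-14 - 679 + 470) = 121351 - 1*(-223) = 121351 + 223 = 121574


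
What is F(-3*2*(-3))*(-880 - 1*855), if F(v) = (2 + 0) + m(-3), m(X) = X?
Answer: 1735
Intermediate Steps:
F(v) = -1 (F(v) = (2 + 0) - 3 = 2 - 3 = -1)
F(-3*2*(-3))*(-880 - 1*855) = -(-880 - 1*855) = -(-880 - 855) = -1*(-1735) = 1735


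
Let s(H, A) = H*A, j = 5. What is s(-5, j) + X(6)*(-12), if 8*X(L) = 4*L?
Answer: -61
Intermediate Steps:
X(L) = L/2 (X(L) = (4*L)/8 = L/2)
s(H, A) = A*H
s(-5, j) + X(6)*(-12) = 5*(-5) + ((1/2)*6)*(-12) = -25 + 3*(-12) = -25 - 36 = -61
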